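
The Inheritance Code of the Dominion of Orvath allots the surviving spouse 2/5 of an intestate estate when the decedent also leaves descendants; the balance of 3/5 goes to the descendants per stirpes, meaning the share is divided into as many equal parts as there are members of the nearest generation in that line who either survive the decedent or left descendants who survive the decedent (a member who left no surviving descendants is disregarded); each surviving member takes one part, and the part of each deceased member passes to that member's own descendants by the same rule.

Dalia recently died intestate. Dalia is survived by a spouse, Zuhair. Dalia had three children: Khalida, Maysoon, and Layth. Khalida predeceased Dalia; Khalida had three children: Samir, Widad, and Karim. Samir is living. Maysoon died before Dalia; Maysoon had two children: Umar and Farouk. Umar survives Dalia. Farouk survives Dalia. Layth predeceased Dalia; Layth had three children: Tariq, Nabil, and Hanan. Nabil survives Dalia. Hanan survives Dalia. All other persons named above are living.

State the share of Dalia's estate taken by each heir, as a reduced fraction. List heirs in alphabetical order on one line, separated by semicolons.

Zuhair, as surviving spouse, takes 2/5.
The remaining 3/5 passes to Dalia's descendants per stirpes.
The 3/5 is divided into 3 equal shares of 1/5 among Khalida, Maysoon, Layth.
Khalida predeceased; the 1/5 allotted to Khalida's branch passes to Khalida's issue by representation.
The 1/5 is divided into 3 equal shares of 1/15 among Samir, Widad, Karim.
Samir is living and takes 1/15.
Widad is living and takes 1/15.
Karim is living and takes 1/15.
Maysoon predeceased; the 1/5 allotted to Maysoon's branch passes to Maysoon's issue by representation.
The 1/5 is divided into 2 equal shares of 1/10 among Umar, Farouk.
Umar is living and takes 1/10.
Farouk is living and takes 1/10.
Layth predeceased; the 1/5 allotted to Layth's branch passes to Layth's issue by representation.
The 1/5 is divided into 3 equal shares of 1/15 among Tariq, Nabil, Hanan.
Tariq is living and takes 1/15.
Nabil is living and takes 1/15.
Hanan is living and takes 1/15.

Farouk 1/10; Hanan 1/15; Karim 1/15; Nabil 1/15; Samir 1/15; Tariq 1/15; Umar 1/10; Widad 1/15; Zuhair 2/5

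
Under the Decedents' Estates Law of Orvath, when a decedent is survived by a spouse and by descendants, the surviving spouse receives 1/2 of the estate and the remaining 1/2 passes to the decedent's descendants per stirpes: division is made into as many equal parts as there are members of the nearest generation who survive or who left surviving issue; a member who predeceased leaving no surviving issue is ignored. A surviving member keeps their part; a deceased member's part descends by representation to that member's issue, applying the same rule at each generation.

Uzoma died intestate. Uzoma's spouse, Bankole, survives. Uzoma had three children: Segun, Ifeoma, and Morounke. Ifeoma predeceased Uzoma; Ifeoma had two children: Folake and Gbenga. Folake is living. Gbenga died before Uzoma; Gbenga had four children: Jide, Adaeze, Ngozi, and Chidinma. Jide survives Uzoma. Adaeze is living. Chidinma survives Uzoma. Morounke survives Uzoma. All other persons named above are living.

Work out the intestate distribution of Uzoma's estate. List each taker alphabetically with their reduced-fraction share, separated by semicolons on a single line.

Bankole, as surviving spouse, takes 1/2.
The remaining 1/2 passes to Uzoma's descendants per stirpes.
The 1/2 is divided into 3 equal shares of 1/6 among Segun, Ifeoma, Morounke.
Segun is living and takes 1/6.
Ifeoma predeceased; the 1/6 allotted to Ifeoma's branch passes to Ifeoma's issue by representation.
The 1/6 is divided into 2 equal shares of 1/12 among Folake, Gbenga.
Folake is living and takes 1/12.
Gbenga predeceased; the 1/12 allotted to Gbenga's branch passes to Gbenga's issue by representation.
The 1/12 is divided into 4 equal shares of 1/48 among Jide, Adaeze, Ngozi, Chidinma.
Jide is living and takes 1/48.
Adaeze is living and takes 1/48.
Ngozi is living and takes 1/48.
Chidinma is living and takes 1/48.
Morounke is living and takes 1/6.

Adaeze 1/48; Bankole 1/2; Chidinma 1/48; Folake 1/12; Jide 1/48; Morounke 1/6; Ngozi 1/48; Segun 1/6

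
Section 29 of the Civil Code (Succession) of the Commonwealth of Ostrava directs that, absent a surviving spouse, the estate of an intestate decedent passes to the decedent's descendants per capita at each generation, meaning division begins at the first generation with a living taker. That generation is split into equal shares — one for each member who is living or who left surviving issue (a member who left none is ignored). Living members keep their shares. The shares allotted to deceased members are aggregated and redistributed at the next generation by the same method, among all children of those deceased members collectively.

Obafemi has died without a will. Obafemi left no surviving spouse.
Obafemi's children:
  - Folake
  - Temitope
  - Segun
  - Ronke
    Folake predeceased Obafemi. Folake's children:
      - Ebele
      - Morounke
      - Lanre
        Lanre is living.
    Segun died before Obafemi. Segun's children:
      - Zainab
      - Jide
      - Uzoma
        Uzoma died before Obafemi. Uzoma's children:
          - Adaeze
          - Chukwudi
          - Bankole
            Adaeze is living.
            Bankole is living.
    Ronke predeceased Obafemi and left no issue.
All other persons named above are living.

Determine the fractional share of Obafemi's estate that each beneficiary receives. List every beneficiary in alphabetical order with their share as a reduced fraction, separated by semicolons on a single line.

There is no surviving spouse, so the entire estate passes to Obafemi's descendants per capita at each generation.
At generation 1 (Folake, Temitope, Segun) there are 3 shares of (1)/3 = 1/3 each.
Living: Temitope — each takes 1/3.
Deceased: Folake and Segun. Their combined 2/3 is pooled and carried to generation 2.
At generation 2 (Ebele, Morounke, Lanre, Zainab, Jide, Uzoma) there are 6 shares of (2/3)/6 = 1/9 each.
Living: Ebele, Morounke, Lanre, Zainab, and Jide — each takes 1/9.
Deceased: Uzoma. That 1/9 share is carried to generation 3.
At generation 3 (Adaeze, Chukwudi, Bankole) there are 3 shares of (1/9)/3 = 1/27 each.
Living: Adaeze, Chukwudi, and Bankole — each takes 1/27.

Adaeze 1/27; Bankole 1/27; Chukwudi 1/27; Ebele 1/9; Jide 1/9; Lanre 1/9; Morounke 1/9; Temitope 1/3; Zainab 1/9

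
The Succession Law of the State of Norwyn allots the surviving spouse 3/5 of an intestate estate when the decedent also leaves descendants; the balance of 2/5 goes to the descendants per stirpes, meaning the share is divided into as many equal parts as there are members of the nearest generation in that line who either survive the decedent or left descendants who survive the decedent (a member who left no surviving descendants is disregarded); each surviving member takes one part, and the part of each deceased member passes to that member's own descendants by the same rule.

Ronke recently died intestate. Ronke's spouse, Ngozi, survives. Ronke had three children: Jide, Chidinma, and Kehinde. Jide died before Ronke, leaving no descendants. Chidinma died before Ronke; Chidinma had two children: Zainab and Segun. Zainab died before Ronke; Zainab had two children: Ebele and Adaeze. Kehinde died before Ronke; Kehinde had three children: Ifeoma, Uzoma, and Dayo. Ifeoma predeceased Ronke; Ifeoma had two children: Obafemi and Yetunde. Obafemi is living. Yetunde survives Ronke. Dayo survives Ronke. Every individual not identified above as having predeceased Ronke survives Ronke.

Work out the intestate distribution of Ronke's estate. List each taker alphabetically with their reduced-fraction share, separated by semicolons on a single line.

Ngozi, as surviving spouse, takes 3/5.
The remaining 2/5 passes to Ronke's descendants per stirpes.
Jide left no surviving issue, so that branch lapses and is disregarded.
The 2/5 is divided into 2 equal shares of 1/5 among Chidinma, Kehinde.
Chidinma predeceased; the 1/5 allotted to Chidinma's branch passes to Chidinma's issue by representation.
The 1/5 is divided into 2 equal shares of 1/10 among Zainab, Segun.
Zainab predeceased; the 1/10 allotted to Zainab's branch passes to Zainab's issue by representation.
The 1/10 is divided into 2 equal shares of 1/20 among Ebele, Adaeze.
Ebele is living and takes 1/20.
Adaeze is living and takes 1/20.
Segun is living and takes 1/10.
Kehinde predeceased; the 1/5 allotted to Kehinde's branch passes to Kehinde's issue by representation.
The 1/5 is divided into 3 equal shares of 1/15 among Ifeoma, Uzoma, Dayo.
Ifeoma predeceased; the 1/15 allotted to Ifeoma's branch passes to Ifeoma's issue by representation.
The 1/15 is divided into 2 equal shares of 1/30 among Obafemi, Yetunde.
Obafemi is living and takes 1/30.
Yetunde is living and takes 1/30.
Uzoma is living and takes 1/15.
Dayo is living and takes 1/15.

Adaeze 1/20; Dayo 1/15; Ebele 1/20; Ngozi 3/5; Obafemi 1/30; Segun 1/10; Uzoma 1/15; Yetunde 1/30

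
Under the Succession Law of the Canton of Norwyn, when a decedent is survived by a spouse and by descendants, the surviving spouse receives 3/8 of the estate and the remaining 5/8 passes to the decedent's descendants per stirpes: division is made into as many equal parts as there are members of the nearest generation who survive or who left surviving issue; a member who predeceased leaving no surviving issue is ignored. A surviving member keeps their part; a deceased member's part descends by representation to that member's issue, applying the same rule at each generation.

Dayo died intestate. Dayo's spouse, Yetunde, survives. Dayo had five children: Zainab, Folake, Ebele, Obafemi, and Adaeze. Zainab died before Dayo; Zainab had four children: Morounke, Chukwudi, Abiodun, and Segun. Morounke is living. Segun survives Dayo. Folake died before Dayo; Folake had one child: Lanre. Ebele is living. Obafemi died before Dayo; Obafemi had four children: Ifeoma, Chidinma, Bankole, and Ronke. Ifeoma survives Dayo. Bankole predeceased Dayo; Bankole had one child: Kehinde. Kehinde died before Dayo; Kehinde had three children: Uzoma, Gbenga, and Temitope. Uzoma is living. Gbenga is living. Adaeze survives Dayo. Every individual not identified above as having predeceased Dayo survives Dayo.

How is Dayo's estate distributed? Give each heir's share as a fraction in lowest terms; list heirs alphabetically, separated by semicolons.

Yetunde, as surviving spouse, takes 3/8.
The remaining 5/8 passes to Dayo's descendants per stirpes.
The 5/8 is divided into 5 equal shares of 1/8 among Zainab, Folake, Ebele, Obafemi, Adaeze.
Zainab predeceased; the 1/8 allotted to Zainab's branch passes to Zainab's issue by representation.
The 1/8 is divided into 4 equal shares of 1/32 among Morounke, Chukwudi, Abiodun, Segun.
Morounke is living and takes 1/32.
Chukwudi is living and takes 1/32.
Abiodun is living and takes 1/32.
Segun is living and takes 1/32.
Folake predeceased; the 1/8 allotted to Folake's branch passes to Folake's issue by representation.
Lanre is the sole taker at this level and receives the full 1/8.
Ebele is living and takes 1/8.
Obafemi predeceased; the 1/8 allotted to Obafemi's branch passes to Obafemi's issue by representation.
The 1/8 is divided into 4 equal shares of 1/32 among Ifeoma, Chidinma, Bankole, Ronke.
Ifeoma is living and takes 1/32.
Chidinma is living and takes 1/32.
Bankole predeceased; the 1/32 allotted to Bankole's branch passes to Bankole's issue by representation.
Kehinde's line is the sole branch at this level, so the full 1/32 passes to Kehinde's issue by representation.
The 1/32 is divided into 3 equal shares of 1/96 among Uzoma, Gbenga, Temitope.
Uzoma is living and takes 1/96.
Gbenga is living and takes 1/96.
Temitope is living and takes 1/96.
Ronke is living and takes 1/32.
Adaeze is living and takes 1/8.

Abiodun 1/32; Adaeze 1/8; Chidinma 1/32; Chukwudi 1/32; Ebele 1/8; Gbenga 1/96; Ifeoma 1/32; Lanre 1/8; Morounke 1/32; Ronke 1/32; Segun 1/32; Temitope 1/96; Uzoma 1/96; Yetunde 3/8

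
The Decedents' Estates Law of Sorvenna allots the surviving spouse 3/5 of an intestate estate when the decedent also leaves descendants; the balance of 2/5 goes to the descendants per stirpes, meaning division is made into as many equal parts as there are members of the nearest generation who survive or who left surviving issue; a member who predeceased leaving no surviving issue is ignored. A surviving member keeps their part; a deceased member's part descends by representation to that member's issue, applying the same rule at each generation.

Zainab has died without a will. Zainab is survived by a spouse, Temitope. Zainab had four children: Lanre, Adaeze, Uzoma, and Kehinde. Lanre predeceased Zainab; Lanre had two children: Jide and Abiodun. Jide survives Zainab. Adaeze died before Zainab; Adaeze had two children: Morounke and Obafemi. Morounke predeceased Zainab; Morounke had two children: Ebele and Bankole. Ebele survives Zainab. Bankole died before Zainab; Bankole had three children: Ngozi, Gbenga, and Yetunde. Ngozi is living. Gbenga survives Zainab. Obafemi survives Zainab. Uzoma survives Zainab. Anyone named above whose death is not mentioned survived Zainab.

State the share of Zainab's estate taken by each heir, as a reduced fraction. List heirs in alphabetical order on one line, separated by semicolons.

Abiodun 1/20; Ebele 1/40; Gbenga 1/120; Jide 1/20; Kehinde 1/10; Ngozi 1/120; Obafemi 1/20; Temitope 3/5; Uzoma 1/10; Yetunde 1/120

Temitope, as surviving spouse, takes 3/5.
The remaining 2/5 passes to Zainab's descendants per stirpes.
The 2/5 is divided into 4 equal shares of 1/10 among Lanre, Adaeze, Uzoma, Kehinde.
Lanre predeceased; the 1/10 allotted to Lanre's branch passes to Lanre's issue by representation.
The 1/10 is divided into 2 equal shares of 1/20 among Jide, Abiodun.
Jide is living and takes 1/20.
Abiodun is living and takes 1/20.
Adaeze predeceased; the 1/10 allotted to Adaeze's branch passes to Adaeze's issue by representation.
The 1/10 is divided into 2 equal shares of 1/20 among Morounke, Obafemi.
Morounke predeceased; the 1/20 allotted to Morounke's branch passes to Morounke's issue by representation.
The 1/20 is divided into 2 equal shares of 1/40 among Ebele, Bankole.
Ebele is living and takes 1/40.
Bankole predeceased; the 1/40 allotted to Bankole's branch passes to Bankole's issue by representation.
The 1/40 is divided into 3 equal shares of 1/120 among Ngozi, Gbenga, Yetunde.
Ngozi is living and takes 1/120.
Gbenga is living and takes 1/120.
Yetunde is living and takes 1/120.
Obafemi is living and takes 1/20.
Uzoma is living and takes 1/10.
Kehinde is living and takes 1/10.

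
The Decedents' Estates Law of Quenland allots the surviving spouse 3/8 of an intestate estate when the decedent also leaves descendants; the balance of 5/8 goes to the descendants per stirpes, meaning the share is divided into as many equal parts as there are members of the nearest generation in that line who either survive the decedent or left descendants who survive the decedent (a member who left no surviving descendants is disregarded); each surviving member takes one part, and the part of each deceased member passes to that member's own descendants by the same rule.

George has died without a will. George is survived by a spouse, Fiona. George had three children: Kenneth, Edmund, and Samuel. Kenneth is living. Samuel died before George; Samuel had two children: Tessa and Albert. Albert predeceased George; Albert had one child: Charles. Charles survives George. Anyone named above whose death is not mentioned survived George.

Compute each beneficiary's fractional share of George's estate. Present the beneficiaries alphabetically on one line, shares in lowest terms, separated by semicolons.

Fiona, as surviving spouse, takes 3/8.
The remaining 5/8 passes to George's descendants per stirpes.
The 5/8 is divided into 3 equal shares of 5/24 among Kenneth, Edmund, Samuel.
Kenneth is living and takes 5/24.
Edmund is living and takes 5/24.
Samuel predeceased; the 5/24 allotted to Samuel's branch passes to Samuel's issue by representation.
The 5/24 is divided into 2 equal shares of 5/48 among Tessa, Albert.
Tessa is living and takes 5/48.
Albert predeceased; the 5/48 allotted to Albert's branch passes to Albert's issue by representation.
Charles is the sole taker at this level and receives the full 5/48.

Charles 5/48; Edmund 5/24; Fiona 3/8; Kenneth 5/24; Tessa 5/48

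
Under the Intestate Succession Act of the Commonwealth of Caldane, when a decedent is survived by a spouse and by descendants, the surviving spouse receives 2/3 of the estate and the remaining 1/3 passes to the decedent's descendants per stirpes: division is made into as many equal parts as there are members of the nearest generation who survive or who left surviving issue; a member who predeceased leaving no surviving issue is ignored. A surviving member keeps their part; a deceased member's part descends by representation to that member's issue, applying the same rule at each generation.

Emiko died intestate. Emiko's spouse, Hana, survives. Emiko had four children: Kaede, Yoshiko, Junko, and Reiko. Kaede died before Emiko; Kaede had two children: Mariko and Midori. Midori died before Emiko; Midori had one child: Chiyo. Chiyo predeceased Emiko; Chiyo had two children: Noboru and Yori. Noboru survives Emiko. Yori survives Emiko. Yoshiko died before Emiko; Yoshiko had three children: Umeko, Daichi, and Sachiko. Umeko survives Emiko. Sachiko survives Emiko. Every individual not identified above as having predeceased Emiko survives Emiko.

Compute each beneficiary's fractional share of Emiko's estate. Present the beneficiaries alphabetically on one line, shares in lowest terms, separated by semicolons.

Daichi 1/36; Hana 2/3; Junko 1/12; Mariko 1/24; Noboru 1/48; Reiko 1/12; Sachiko 1/36; Umeko 1/36; Yori 1/48

Hana, as surviving spouse, takes 2/3.
The remaining 1/3 passes to Emiko's descendants per stirpes.
The 1/3 is divided into 4 equal shares of 1/12 among Kaede, Yoshiko, Junko, Reiko.
Kaede predeceased; the 1/12 allotted to Kaede's branch passes to Kaede's issue by representation.
The 1/12 is divided into 2 equal shares of 1/24 among Mariko, Midori.
Mariko is living and takes 1/24.
Midori predeceased; the 1/24 allotted to Midori's branch passes to Midori's issue by representation.
Chiyo's line is the sole branch at this level, so the full 1/24 passes to Chiyo's issue by representation.
The 1/24 is divided into 2 equal shares of 1/48 among Noboru, Yori.
Noboru is living and takes 1/48.
Yori is living and takes 1/48.
Yoshiko predeceased; the 1/12 allotted to Yoshiko's branch passes to Yoshiko's issue by representation.
The 1/12 is divided into 3 equal shares of 1/36 among Umeko, Daichi, Sachiko.
Umeko is living and takes 1/36.
Daichi is living and takes 1/36.
Sachiko is living and takes 1/36.
Junko is living and takes 1/12.
Reiko is living and takes 1/12.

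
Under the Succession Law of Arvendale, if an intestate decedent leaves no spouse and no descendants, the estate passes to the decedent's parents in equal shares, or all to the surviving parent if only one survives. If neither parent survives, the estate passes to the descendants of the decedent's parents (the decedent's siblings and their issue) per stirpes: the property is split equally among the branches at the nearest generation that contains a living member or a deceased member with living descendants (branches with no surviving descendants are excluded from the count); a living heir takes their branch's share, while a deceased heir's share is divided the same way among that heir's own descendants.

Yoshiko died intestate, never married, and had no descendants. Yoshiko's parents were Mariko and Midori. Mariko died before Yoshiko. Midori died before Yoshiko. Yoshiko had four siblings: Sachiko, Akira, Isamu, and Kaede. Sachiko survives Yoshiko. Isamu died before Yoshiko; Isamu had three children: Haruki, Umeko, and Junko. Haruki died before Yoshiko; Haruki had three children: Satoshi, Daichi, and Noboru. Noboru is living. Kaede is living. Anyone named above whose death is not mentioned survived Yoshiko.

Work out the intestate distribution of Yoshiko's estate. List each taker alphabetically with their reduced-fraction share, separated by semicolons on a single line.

Akira 1/4; Daichi 1/36; Junko 1/12; Kaede 1/4; Noboru 1/36; Sachiko 1/4; Satoshi 1/36; Umeko 1/12

Neither parent survives and there are no descendants, so the estate passes to Yoshiko's siblings and their issue per stirpes.
The estate is divided into 4 equal shares of 1/4 among Sachiko, Akira, Isamu, Kaede.
Sachiko is living and takes 1/4.
Akira is living and takes 1/4.
Isamu predeceased; the 1/4 allotted to Isamu's branch passes to Isamu's issue by representation.
The 1/4 is divided into 3 equal shares of 1/12 among Haruki, Umeko, Junko.
Haruki predeceased; the 1/12 allotted to Haruki's branch passes to Haruki's issue by representation.
The 1/12 is divided into 3 equal shares of 1/36 among Satoshi, Daichi, Noboru.
Satoshi is living and takes 1/36.
Daichi is living and takes 1/36.
Noboru is living and takes 1/36.
Umeko is living and takes 1/12.
Junko is living and takes 1/12.
Kaede is living and takes 1/4.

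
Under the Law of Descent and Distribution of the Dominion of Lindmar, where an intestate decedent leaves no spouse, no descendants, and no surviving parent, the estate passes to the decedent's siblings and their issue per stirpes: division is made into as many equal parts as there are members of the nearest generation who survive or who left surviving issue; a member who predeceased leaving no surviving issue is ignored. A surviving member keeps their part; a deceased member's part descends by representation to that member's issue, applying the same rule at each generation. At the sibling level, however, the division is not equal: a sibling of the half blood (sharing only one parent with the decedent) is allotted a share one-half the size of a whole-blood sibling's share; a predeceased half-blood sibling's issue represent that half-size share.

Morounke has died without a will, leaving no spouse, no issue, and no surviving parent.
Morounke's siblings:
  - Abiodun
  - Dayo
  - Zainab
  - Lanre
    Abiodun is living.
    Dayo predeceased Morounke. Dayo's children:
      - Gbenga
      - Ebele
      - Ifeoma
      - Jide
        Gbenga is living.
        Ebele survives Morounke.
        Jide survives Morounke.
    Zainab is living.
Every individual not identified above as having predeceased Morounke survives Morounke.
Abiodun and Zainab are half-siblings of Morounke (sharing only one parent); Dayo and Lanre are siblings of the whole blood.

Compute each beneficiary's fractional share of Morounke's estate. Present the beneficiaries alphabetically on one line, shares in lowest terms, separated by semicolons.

No spouse, descendants, or parent survives, so the estate passes to Morounke's siblings per stirpes.
Half-blood siblings count for one-half the weight of whole-blood siblings at the initial division.
Dividing 1 in proportion to weights (total weight 3): Abiodun (weight 1/2) → 1/6; Dayo (weight 1) → 1/3; Zainab (weight 1/2) → 1/6; Lanre (weight 1) → 1/3.
Abiodun is living and takes 1/6.
Dayo predeceased; the 1/3 allotted to Dayo's branch passes to Dayo's issue by representation.
The 1/3 is divided into 4 equal shares of 1/12 among Gbenga, Ebele, Ifeoma, Jide.
Gbenga is living and takes 1/12.
Ebele is living and takes 1/12.
Ifeoma is living and takes 1/12.
Jide is living and takes 1/12.
Zainab is living and takes 1/6.
Lanre is living and takes 1/3.

Abiodun 1/6; Ebele 1/12; Gbenga 1/12; Ifeoma 1/12; Jide 1/12; Lanre 1/3; Zainab 1/6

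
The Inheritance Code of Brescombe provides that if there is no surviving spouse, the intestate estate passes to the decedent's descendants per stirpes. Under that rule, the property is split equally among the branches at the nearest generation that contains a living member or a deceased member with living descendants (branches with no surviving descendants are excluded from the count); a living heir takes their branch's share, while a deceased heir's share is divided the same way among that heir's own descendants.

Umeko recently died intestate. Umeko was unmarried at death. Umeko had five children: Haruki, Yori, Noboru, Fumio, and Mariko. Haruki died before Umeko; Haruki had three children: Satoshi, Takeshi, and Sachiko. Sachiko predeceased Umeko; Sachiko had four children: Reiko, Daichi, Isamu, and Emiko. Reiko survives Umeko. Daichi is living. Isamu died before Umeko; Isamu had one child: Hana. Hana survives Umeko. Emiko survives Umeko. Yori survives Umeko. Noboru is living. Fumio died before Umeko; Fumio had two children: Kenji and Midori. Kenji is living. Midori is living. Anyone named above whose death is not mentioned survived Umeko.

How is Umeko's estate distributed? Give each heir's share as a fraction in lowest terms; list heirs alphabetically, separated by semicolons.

There is no surviving spouse, so the entire estate passes to Umeko's descendants per stirpes.
The estate is divided into 5 equal shares of 1/5 among Haruki, Yori, Noboru, Fumio, Mariko.
Haruki predeceased; the 1/5 allotted to Haruki's branch passes to Haruki's issue by representation.
The 1/5 is divided into 3 equal shares of 1/15 among Satoshi, Takeshi, Sachiko.
Satoshi is living and takes 1/15.
Takeshi is living and takes 1/15.
Sachiko predeceased; the 1/15 allotted to Sachiko's branch passes to Sachiko's issue by representation.
The 1/15 is divided into 4 equal shares of 1/60 among Reiko, Daichi, Isamu, Emiko.
Reiko is living and takes 1/60.
Daichi is living and takes 1/60.
Isamu predeceased; the 1/60 allotted to Isamu's branch passes to Isamu's issue by representation.
Hana is the sole taker at this level and receives the full 1/60.
Emiko is living and takes 1/60.
Yori is living and takes 1/5.
Noboru is living and takes 1/5.
Fumio predeceased; the 1/5 allotted to Fumio's branch passes to Fumio's issue by representation.
The 1/5 is divided into 2 equal shares of 1/10 among Kenji, Midori.
Kenji is living and takes 1/10.
Midori is living and takes 1/10.
Mariko is living and takes 1/5.

Daichi 1/60; Emiko 1/60; Hana 1/60; Kenji 1/10; Mariko 1/5; Midori 1/10; Noboru 1/5; Reiko 1/60; Satoshi 1/15; Takeshi 1/15; Yori 1/5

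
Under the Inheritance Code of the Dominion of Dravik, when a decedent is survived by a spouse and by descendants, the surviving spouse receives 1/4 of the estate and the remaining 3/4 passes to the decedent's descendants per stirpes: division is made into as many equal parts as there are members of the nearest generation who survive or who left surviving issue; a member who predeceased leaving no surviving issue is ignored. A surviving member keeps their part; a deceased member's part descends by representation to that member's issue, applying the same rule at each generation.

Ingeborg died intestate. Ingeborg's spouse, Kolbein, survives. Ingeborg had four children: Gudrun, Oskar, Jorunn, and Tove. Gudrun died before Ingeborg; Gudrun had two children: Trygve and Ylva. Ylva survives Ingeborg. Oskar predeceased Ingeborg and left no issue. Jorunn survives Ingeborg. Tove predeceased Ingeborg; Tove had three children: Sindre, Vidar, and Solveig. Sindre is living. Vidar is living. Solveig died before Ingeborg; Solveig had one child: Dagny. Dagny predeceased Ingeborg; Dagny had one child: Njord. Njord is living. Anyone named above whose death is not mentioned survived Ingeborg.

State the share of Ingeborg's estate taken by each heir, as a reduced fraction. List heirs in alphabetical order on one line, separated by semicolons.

Kolbein, as surviving spouse, takes 1/4.
The remaining 3/4 passes to Ingeborg's descendants per stirpes.
Oskar left no surviving issue, so that branch lapses and is disregarded.
The 3/4 is divided into 3 equal shares of 1/4 among Gudrun, Jorunn, Tove.
Gudrun predeceased; the 1/4 allotted to Gudrun's branch passes to Gudrun's issue by representation.
The 1/4 is divided into 2 equal shares of 1/8 among Trygve, Ylva.
Trygve is living and takes 1/8.
Ylva is living and takes 1/8.
Jorunn is living and takes 1/4.
Tove predeceased; the 1/4 allotted to Tove's branch passes to Tove's issue by representation.
The 1/4 is divided into 3 equal shares of 1/12 among Sindre, Vidar, Solveig.
Sindre is living and takes 1/12.
Vidar is living and takes 1/12.
Solveig predeceased; the 1/12 allotted to Solveig's branch passes to Solveig's issue by representation.
Dagny's line is the sole branch at this level, so the full 1/12 passes to Dagny's issue by representation.
Njord is the sole taker at this level and receives the full 1/12.

Jorunn 1/4; Kolbein 1/4; Njord 1/12; Sindre 1/12; Trygve 1/8; Vidar 1/12; Ylva 1/8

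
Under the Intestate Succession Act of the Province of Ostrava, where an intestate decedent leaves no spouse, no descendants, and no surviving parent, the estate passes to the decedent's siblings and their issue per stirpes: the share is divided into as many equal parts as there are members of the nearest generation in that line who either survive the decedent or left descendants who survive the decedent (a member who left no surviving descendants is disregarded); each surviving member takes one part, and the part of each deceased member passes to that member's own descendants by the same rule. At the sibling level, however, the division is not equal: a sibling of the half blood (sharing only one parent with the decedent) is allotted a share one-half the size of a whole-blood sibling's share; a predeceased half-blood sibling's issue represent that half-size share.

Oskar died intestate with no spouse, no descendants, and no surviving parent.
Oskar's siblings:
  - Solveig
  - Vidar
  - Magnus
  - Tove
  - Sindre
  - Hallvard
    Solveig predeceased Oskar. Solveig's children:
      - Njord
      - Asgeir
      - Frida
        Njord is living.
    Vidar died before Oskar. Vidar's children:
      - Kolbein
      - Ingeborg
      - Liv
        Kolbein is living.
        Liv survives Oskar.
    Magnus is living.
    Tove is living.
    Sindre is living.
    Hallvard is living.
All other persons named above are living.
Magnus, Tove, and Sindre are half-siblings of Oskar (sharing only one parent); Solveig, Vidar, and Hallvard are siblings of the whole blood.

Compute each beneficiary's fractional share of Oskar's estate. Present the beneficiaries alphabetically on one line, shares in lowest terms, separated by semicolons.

Asgeir 2/27; Frida 2/27; Hallvard 2/9; Ingeborg 2/27; Kolbein 2/27; Liv 2/27; Magnus 1/9; Njord 2/27; Sindre 1/9; Tove 1/9

No spouse, descendants, or parent survives, so the estate passes to Oskar's siblings per stirpes.
Half-blood siblings count for one-half the weight of whole-blood siblings at the initial division.
Dividing 1 in proportion to weights (total weight 9/2): Solveig (weight 1) → 2/9; Vidar (weight 1) → 2/9; Magnus (weight 1/2) → 1/9; Tove (weight 1/2) → 1/9; Sindre (weight 1/2) → 1/9; Hallvard (weight 1) → 2/9.
Solveig predeceased; the 2/9 allotted to Solveig's branch passes to Solveig's issue by representation.
The 2/9 is divided into 3 equal shares of 2/27 among Njord, Asgeir, Frida.
Njord is living and takes 2/27.
Asgeir is living and takes 2/27.
Frida is living and takes 2/27.
Vidar predeceased; the 2/9 allotted to Vidar's branch passes to Vidar's issue by representation.
The 2/9 is divided into 3 equal shares of 2/27 among Kolbein, Ingeborg, Liv.
Kolbein is living and takes 2/27.
Ingeborg is living and takes 2/27.
Liv is living and takes 2/27.
Magnus is living and takes 1/9.
Tove is living and takes 1/9.
Sindre is living and takes 1/9.
Hallvard is living and takes 2/9.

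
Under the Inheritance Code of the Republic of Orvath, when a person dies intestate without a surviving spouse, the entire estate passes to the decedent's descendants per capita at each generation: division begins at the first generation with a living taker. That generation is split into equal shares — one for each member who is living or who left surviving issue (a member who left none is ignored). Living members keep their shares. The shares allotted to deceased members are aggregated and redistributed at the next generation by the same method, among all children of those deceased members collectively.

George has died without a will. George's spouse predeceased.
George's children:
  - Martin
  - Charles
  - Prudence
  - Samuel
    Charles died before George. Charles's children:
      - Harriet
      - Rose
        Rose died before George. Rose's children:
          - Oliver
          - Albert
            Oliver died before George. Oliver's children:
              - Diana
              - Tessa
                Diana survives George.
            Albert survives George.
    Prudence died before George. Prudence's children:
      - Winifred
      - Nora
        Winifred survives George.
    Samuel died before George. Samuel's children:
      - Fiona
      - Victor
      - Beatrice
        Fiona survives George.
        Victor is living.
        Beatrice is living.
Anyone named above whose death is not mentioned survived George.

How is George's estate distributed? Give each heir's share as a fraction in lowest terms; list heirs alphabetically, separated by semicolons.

There is no surviving spouse, so the entire estate passes to George's descendants per capita at each generation.
At generation 1 (Martin, Charles, Prudence, Samuel) there are 4 shares of (1)/4 = 1/4 each.
Living: Martin — each takes 1/4.
Deceased: Charles, Prudence, and Samuel. Their combined 3/4 is pooled and carried to generation 2.
At generation 2 (Harriet, Rose, Winifred, Nora, Fiona, Victor, Beatrice) there are 7 shares of (3/4)/7 = 3/28 each.
Living: Harriet, Winifred, Nora, Fiona, Victor, and Beatrice — each takes 3/28.
Deceased: Rose. That 3/28 share is carried to generation 3.
At generation 3 (Oliver, Albert) there are 2 shares of (3/28)/2 = 3/56 each.
Living: Albert — each takes 3/56.
Deceased: Oliver. That 3/56 share is carried to generation 4.
At generation 4 (Diana, Tessa) there are 2 shares of (3/56)/2 = 3/112 each.
Living: Diana and Tessa — each takes 3/112.

Albert 3/56; Beatrice 3/28; Diana 3/112; Fiona 3/28; Harriet 3/28; Martin 1/4; Nora 3/28; Tessa 3/112; Victor 3/28; Winifred 3/28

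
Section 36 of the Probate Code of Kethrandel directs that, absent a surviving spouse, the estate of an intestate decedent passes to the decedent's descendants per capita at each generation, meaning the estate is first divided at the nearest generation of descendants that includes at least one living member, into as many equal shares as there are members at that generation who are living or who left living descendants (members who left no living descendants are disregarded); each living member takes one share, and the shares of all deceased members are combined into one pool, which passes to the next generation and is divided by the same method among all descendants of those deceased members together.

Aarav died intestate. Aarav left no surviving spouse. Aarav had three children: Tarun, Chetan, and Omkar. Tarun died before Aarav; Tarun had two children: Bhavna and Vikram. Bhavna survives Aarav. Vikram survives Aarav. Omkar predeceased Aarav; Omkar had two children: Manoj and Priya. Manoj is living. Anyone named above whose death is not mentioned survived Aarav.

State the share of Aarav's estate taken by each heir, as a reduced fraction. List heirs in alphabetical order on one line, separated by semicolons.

Bhavna 1/6; Chetan 1/3; Manoj 1/6; Priya 1/6; Vikram 1/6

There is no surviving spouse, so the entire estate passes to Aarav's descendants per capita at each generation.
At generation 1 (Tarun, Chetan, Omkar) there are 3 shares of (1)/3 = 1/3 each.
Living: Chetan — each takes 1/3.
Deceased: Tarun and Omkar. Their combined 2/3 is pooled and carried to generation 2.
At generation 2 (Bhavna, Vikram, Manoj, Priya) there are 4 shares of (2/3)/4 = 1/6 each.
Living: Bhavna, Vikram, Manoj, and Priya — each takes 1/6.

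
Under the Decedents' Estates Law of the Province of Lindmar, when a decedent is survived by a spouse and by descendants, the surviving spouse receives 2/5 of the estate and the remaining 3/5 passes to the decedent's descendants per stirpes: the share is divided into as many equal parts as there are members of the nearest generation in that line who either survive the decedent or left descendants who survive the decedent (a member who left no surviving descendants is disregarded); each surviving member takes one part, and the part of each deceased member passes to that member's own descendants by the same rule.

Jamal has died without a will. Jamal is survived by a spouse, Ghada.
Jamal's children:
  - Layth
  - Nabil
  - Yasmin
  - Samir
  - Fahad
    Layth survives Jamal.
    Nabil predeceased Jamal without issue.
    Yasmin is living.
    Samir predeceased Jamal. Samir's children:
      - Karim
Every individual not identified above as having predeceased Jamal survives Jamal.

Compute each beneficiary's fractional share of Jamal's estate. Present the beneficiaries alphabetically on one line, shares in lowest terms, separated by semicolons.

Ghada, as surviving spouse, takes 2/5.
The remaining 3/5 passes to Jamal's descendants per stirpes.
Nabil left no surviving issue, so that branch lapses and is disregarded.
The 3/5 is divided into 4 equal shares of 3/20 among Layth, Yasmin, Samir, Fahad.
Layth is living and takes 3/20.
Yasmin is living and takes 3/20.
Samir predeceased; the 3/20 allotted to Samir's branch passes to Samir's issue by representation.
Karim is the sole taker at this level and receives the full 3/20.
Fahad is living and takes 3/20.

Fahad 3/20; Ghada 2/5; Karim 3/20; Layth 3/20; Yasmin 3/20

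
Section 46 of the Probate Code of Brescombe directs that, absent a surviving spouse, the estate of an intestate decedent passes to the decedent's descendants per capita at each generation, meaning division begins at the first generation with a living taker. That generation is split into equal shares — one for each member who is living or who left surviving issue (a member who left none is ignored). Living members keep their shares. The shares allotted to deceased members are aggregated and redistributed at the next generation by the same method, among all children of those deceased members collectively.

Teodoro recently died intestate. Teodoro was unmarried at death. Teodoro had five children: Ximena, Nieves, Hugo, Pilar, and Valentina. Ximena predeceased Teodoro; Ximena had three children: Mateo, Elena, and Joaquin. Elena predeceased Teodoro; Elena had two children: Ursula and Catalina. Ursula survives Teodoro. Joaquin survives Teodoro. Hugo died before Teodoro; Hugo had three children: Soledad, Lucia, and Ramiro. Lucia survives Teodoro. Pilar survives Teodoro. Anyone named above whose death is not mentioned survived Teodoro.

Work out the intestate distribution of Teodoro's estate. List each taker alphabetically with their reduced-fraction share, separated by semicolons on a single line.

Catalina 1/30; Joaquin 1/15; Lucia 1/15; Mateo 1/15; Nieves 1/5; Pilar 1/5; Ramiro 1/15; Soledad 1/15; Ursula 1/30; Valentina 1/5

There is no surviving spouse, so the entire estate passes to Teodoro's descendants per capita at each generation.
At generation 1 (Ximena, Nieves, Hugo, Pilar, Valentina) there are 5 shares of (1)/5 = 1/5 each.
Living: Nieves, Pilar, and Valentina — each takes 1/5.
Deceased: Ximena and Hugo. Their combined 2/5 is pooled and carried to generation 2.
At generation 2 (Mateo, Elena, Joaquin, Soledad, Lucia, Ramiro) there are 6 shares of (2/5)/6 = 1/15 each.
Living: Mateo, Joaquin, Soledad, Lucia, and Ramiro — each takes 1/15.
Deceased: Elena. That 1/15 share is carried to generation 3.
At generation 3 (Ursula, Catalina) there are 2 shares of (1/15)/2 = 1/30 each.
Living: Ursula and Catalina — each takes 1/30.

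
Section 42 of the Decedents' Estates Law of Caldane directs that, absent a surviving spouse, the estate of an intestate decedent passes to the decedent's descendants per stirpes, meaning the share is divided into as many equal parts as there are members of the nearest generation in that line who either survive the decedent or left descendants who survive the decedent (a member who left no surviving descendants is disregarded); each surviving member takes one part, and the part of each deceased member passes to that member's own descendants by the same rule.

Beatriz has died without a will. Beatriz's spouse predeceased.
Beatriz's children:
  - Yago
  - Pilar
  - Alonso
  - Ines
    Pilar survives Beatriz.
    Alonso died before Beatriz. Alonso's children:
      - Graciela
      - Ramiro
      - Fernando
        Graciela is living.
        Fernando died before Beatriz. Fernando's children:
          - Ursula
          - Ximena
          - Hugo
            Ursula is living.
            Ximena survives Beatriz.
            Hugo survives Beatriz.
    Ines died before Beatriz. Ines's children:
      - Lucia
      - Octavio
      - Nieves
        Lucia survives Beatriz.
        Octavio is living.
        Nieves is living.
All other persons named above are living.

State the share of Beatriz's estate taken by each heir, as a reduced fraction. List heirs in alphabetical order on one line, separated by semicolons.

There is no surviving spouse, so the entire estate passes to Beatriz's descendants per stirpes.
The estate is divided into 4 equal shares of 1/4 among Yago, Pilar, Alonso, Ines.
Yago is living and takes 1/4.
Pilar is living and takes 1/4.
Alonso predeceased; the 1/4 allotted to Alonso's branch passes to Alonso's issue by representation.
The 1/4 is divided into 3 equal shares of 1/12 among Graciela, Ramiro, Fernando.
Graciela is living and takes 1/12.
Ramiro is living and takes 1/12.
Fernando predeceased; the 1/12 allotted to Fernando's branch passes to Fernando's issue by representation.
The 1/12 is divided into 3 equal shares of 1/36 among Ursula, Ximena, Hugo.
Ursula is living and takes 1/36.
Ximena is living and takes 1/36.
Hugo is living and takes 1/36.
Ines predeceased; the 1/4 allotted to Ines's branch passes to Ines's issue by representation.
The 1/4 is divided into 3 equal shares of 1/12 among Lucia, Octavio, Nieves.
Lucia is living and takes 1/12.
Octavio is living and takes 1/12.
Nieves is living and takes 1/12.

Graciela 1/12; Hugo 1/36; Lucia 1/12; Nieves 1/12; Octavio 1/12; Pilar 1/4; Ramiro 1/12; Ursula 1/36; Ximena 1/36; Yago 1/4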